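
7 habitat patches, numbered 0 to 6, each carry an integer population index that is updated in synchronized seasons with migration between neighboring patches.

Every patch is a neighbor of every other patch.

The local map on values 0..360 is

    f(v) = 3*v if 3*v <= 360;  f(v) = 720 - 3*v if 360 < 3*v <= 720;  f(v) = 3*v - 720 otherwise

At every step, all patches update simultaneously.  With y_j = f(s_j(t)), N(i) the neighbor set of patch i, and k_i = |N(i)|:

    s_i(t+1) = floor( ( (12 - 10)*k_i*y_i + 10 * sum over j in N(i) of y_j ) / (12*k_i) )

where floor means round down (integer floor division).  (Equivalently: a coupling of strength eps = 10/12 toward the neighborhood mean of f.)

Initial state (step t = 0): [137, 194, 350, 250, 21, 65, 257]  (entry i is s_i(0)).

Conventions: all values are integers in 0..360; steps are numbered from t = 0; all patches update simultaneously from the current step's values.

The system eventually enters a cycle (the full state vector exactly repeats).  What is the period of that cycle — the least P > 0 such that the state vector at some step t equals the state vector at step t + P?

Answer: 4
Key observation: The state at step 2, [243, 243, 243, 243, 243, 243, 243], reappears at step 6 — and no state repeats earlier — so the cycle the system enters has period 4.

Derivation:
t=0: [137, 194, 350, 250, 21, 65, 257]
t=1: [163, 158, 164, 155, 156, 160, 156]
t=2: [243, 243, 243, 243, 243, 243, 243]
t=3: [9, 9, 9, 9, 9, 9, 9]
t=4: [27, 27, 27, 27, 27, 27, 27]
t=5: [81, 81, 81, 81, 81, 81, 81]
t=6: [243, 243, 243, 243, 243, 243, 243]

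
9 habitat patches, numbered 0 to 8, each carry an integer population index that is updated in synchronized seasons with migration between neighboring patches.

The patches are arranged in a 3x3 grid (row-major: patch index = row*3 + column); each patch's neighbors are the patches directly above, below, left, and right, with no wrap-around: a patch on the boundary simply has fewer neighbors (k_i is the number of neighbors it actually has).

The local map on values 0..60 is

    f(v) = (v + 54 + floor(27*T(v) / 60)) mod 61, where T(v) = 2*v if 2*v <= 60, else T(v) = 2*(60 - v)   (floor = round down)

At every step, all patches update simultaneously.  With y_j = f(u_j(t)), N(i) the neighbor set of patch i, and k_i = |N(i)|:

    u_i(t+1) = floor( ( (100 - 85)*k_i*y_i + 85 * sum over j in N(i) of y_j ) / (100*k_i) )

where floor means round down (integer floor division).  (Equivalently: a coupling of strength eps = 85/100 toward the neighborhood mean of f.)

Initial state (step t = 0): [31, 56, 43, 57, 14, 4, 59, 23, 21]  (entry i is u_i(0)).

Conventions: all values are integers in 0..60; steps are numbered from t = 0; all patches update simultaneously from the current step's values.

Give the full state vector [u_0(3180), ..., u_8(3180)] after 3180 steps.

Simulating step by step:
t=0: [31, 56, 43, 57, 14, 4, 59, 23, 21]
t=1: [51, 41, 29, 42, 32, 28, 45, 34, 20]
t=2: [51, 50, 48, 51, 49, 43, 50, 44, 45]
t=3: [52, 51, 51, 51, 51, 51, 51, 51, 51]
t=4: [52, 52, 52, 52, 52, 52, 52, 52, 52]
t=5: [52, 52, 52, 52, 52, 52, 52, 52, 52]

Answer: [52, 52, 52, 52, 52, 52, 52, 52, 52]
Key observation: The state at step 4, [52, 52, 52, 52, 52, 52, 52, 52, 52], reappears at step 5: the system is in a cycle of period 1 from step 4 on.  Therefore the state at step 3180 equals the state at step 4 + ((3180 - 4) mod 1) = 4, which is [52, 52, 52, 52, 52, 52, 52, 52, 52].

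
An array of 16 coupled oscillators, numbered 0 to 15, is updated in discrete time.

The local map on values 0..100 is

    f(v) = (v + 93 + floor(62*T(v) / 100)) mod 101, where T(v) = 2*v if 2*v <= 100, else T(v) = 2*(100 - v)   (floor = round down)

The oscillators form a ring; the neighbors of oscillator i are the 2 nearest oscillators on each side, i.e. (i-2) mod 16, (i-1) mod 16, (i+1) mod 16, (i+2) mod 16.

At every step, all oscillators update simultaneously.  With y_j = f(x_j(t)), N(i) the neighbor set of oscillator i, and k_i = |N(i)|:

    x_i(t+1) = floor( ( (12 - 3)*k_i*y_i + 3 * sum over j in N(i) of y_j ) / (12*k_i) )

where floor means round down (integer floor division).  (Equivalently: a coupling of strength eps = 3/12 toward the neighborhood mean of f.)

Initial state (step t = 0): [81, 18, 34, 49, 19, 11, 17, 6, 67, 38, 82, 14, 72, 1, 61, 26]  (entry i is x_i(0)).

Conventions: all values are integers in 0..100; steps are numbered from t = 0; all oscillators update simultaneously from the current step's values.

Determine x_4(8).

Simulating step by step:
t=0: [81, 18, 34, 49, 19, 11, 17, 6, 67, 38, 82, 14, 72, 1, 61, 26]
t=1: [81, 37, 61, 9, 32, 16, 32, 17, 87, 71, 90, 40, 86, 81, 21, 51]
t=2: [79, 62, 15, 19, 53, 30, 60, 40, 89, 92, 93, 84, 90, 85, 47, 20]
t=3: [82, 12, 27, 30, 8, 51, 14, 76, 87, 92, 93, 94, 94, 91, 92, 45]
t=4: [87, 32, 50, 49, 15, 13, 29, 86, 90, 93, 93, 93, 93, 93, 93, 87]
t=5: [87, 59, 13, 7, 23, 26, 56, 87, 91, 93, 93, 93, 93, 93, 93, 92]
t=6: [84, 13, 24, 12, 37, 46, 18, 86, 88, 93, 93, 93, 93, 93, 93, 87]
t=7: [87, 31, 46, 28, 67, 84, 46, 90, 90, 93, 93, 93, 93, 93, 93, 90]
t=8: [92, 66, 90, 62, 95, 92, 95, 94, 93, 93, 93, 93, 93, 93, 93, 91]

Answer: x_4(8) = 95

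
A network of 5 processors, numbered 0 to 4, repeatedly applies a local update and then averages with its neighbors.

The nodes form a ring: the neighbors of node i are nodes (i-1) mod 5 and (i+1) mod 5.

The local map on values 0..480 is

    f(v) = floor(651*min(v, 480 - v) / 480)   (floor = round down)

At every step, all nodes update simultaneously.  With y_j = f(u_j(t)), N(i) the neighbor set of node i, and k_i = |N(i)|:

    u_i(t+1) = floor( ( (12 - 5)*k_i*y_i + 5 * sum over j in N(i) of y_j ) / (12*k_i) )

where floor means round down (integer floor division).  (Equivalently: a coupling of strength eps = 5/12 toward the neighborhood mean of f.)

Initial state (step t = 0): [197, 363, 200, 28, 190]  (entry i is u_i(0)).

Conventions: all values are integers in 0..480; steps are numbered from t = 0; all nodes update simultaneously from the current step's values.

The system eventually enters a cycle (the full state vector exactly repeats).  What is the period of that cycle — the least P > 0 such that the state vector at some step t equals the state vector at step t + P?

Answer: 8
Key observation: The state at step 57, [291, 291, 291, 291, 291], reappears at step 65 — and no state repeats earlier — so the cycle the system enters has period 8.

Derivation:
t=0: [197, 363, 200, 28, 190]
t=1: [242, 204, 198, 131, 213]
t=2: [305, 283, 250, 219, 271]
t=3: [252, 269, 298, 297, 276]
t=4: [297, 282, 254, 253, 277]
t=5: [257, 271, 298, 300, 276]
t=6: [292, 279, 253, 251, 274]
t=7: [262, 275, 300, 302, 280]
t=8: [286, 274, 250, 247, 269]
t=9: [271, 282, 305, 308, 287]
t=10: [275, 264, 242, 239, 259]
t=11: [285, 295, 316, 318, 299]
t=12: [257, 247, 227, 225, 243]
t=13: [308, 311, 308, 308, 313]
t=14: [230, 230, 232, 231, 228]
t=15: [310, 311, 313, 312, 310]
t=16: [229, 228, 226, 227, 229]
t=17: [309, 308, 306, 307, 309]
t=18: [231, 233, 234, 233, 231]
t=19: [313, 315, 316, 315, 313]
t=20: [225, 223, 222, 223, 225]
t=21: [304, 302, 301, 302, 304]
t=22: [238, 240, 241, 240, 238]
t=23: [322, 324, 324, 324, 322]
t=24: [213, 211, 211, 211, 213]
t=25: [287, 286, 286, 286, 287]
t=26: [261, 262, 263, 262, 261]
t=27: [296, 295, 294, 295, 296]
t=28: [249, 250, 251, 250, 249]
t=29: [312, 311, 310, 311, 312]
t=30: [227, 228, 229, 228, 227]
t=31: [307, 308, 309, 308, 307]
t=32: [233, 232, 231, 232, 233]
t=33: [315, 314, 313, 314, 315]
t=34: [223, 224, 225, 224, 223]
t=35: [302, 303, 304, 303, 302]
t=36: [240, 239, 238, 239, 240]
t=37: [324, 323, 322, 323, 324]
t=38: [211, 212, 213, 212, 211]
t=39: [286, 287, 287, 287, 286]
t=40: [262, 261, 261, 261, 262]
t=41: [295, 296, 297, 296, 295]
t=42: [249, 249, 248, 249, 249]
t=43: [313, 313, 313, 313, 313]
t=44: [226, 226, 226, 226, 226]
t=45: [306, 306, 306, 306, 306]
t=46: [235, 235, 235, 235, 235]
t=47: [318, 318, 318, 318, 318]
t=48: [219, 219, 219, 219, 219]
t=49: [297, 297, 297, 297, 297]
t=50: [248, 248, 248, 248, 248]
t=51: [314, 314, 314, 314, 314]
t=52: [225, 225, 225, 225, 225]
t=53: [305, 305, 305, 305, 305]
t=54: [237, 237, 237, 237, 237]
t=55: [321, 321, 321, 321, 321]
t=56: [215, 215, 215, 215, 215]
t=57: [291, 291, 291, 291, 291]
t=58: [256, 256, 256, 256, 256]
t=59: [303, 303, 303, 303, 303]
t=60: [240, 240, 240, 240, 240]
t=61: [325, 325, 325, 325, 325]
t=62: [210, 210, 210, 210, 210]
t=63: [284, 284, 284, 284, 284]
t=64: [265, 265, 265, 265, 265]
t=65: [291, 291, 291, 291, 291]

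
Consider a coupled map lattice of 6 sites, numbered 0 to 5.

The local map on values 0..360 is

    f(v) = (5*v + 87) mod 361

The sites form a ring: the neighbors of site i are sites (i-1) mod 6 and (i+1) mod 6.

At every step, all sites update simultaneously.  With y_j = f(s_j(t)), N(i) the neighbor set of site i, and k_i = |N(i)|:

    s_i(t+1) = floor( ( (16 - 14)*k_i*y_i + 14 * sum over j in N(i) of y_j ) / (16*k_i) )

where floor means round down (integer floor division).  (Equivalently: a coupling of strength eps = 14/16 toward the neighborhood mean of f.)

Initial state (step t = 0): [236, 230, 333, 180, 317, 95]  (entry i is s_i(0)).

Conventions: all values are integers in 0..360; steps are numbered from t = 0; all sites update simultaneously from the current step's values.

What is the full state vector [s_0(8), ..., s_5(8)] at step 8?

Simulating step by step:
t=0: [236, 230, 333, 180, 317, 95]
t=1: [178, 234, 221, 267, 232, 205]
t=2: [120, 181, 238, 161, 181, 186]
t=3: [287, 261, 216, 224, 237, 297]
t=4: [200, 109, 199, 134, 133, 132]
t=5: [130, 193, 178, 175, 30, 18]
t=6: [223, 159, 281, 245, 212, 132]
t=7: [95, 93, 176, 77, 119, 83]
t=8: [170, 219, 162, 261, 150, 246]

Answer: [170, 219, 162, 261, 150, 246]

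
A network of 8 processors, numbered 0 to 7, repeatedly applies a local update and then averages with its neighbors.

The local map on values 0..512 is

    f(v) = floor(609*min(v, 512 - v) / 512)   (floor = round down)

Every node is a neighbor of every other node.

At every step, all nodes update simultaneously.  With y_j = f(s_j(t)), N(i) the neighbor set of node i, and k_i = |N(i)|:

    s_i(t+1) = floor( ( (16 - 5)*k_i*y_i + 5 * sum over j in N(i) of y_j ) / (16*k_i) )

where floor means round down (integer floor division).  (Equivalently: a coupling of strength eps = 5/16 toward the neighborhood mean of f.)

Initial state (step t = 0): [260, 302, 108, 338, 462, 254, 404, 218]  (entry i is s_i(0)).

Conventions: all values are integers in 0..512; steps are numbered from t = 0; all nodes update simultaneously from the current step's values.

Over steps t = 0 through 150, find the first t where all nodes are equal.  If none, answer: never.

Answer: 15
Key observation: Synchronization is absorbing here: once all nodes are equal they stay equal, and step 15 is the first all-equal step.

Derivation:
t=0: [260, 302, 108, 338, 462, 254, 404, 218]  (not all equal)
t=1: [264, 232, 155, 205, 110, 266, 155, 239]  (not all equal)
t=2: [273, 260, 202, 240, 167, 271, 202, 266]  (not all equal)
t=3: [277, 287, 249, 278, 222, 278, 249, 282]  (not all equal)
t=4: [278, 271, 289, 278, 269, 278, 289, 275]  (not all equal)
t=5: [277, 282, 269, 277, 284, 277, 269, 279]  (not all equal)
t=6: [279, 275, 285, 279, 274, 279, 285, 277]  (not all equal)
t=7: [276, 279, 272, 276, 280, 276, 272, 278]  (not all equal)
t=8: [280, 278, 283, 280, 276, 280, 283, 278]  (not all equal)
t=9: [275, 277, 273, 275, 278, 275, 273, 277]  (not all equal)
t=10: [280, 279, 282, 280, 279, 280, 282, 279]  (not all equal)
t=11: [275, 276, 273, 275, 276, 275, 273, 276]  (not all equal)
t=12: [281, 280, 283, 281, 280, 281, 283, 280]  (not all equal)
t=13: [273, 274, 272, 273, 274, 273, 272, 274]  (not all equal)
t=14: [283, 283, 284, 283, 283, 283, 284, 283]  (not all equal)
t=15: [271, 271, 271, 271, 271, 271, 271, 271]  (all equal)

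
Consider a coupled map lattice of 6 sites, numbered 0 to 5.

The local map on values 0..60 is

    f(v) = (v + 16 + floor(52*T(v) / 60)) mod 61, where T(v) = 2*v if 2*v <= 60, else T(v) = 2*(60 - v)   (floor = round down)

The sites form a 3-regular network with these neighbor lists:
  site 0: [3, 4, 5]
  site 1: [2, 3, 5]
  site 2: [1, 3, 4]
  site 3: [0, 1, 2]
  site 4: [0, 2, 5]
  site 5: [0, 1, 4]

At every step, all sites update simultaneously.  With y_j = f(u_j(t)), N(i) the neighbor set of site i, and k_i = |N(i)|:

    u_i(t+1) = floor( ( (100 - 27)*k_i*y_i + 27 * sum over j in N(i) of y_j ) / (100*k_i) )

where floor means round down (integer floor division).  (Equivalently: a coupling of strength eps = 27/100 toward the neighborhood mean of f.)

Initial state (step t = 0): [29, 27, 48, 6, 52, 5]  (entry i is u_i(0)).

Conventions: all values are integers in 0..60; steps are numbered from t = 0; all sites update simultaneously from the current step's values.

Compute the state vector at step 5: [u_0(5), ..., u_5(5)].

Answer: [32, 32, 28, 31, 30, 32]

Derivation:
t=0: [29, 27, 48, 6, 52, 5]
t=1: [32, 28, 23, 31, 22, 28]
t=2: [32, 30, 19, 33, 18, 29]
t=3: [32, 33, 11, 31, 9, 31]
t=4: [35, 35, 43, 36, 39, 36]
t=5: [32, 32, 28, 31, 30, 32]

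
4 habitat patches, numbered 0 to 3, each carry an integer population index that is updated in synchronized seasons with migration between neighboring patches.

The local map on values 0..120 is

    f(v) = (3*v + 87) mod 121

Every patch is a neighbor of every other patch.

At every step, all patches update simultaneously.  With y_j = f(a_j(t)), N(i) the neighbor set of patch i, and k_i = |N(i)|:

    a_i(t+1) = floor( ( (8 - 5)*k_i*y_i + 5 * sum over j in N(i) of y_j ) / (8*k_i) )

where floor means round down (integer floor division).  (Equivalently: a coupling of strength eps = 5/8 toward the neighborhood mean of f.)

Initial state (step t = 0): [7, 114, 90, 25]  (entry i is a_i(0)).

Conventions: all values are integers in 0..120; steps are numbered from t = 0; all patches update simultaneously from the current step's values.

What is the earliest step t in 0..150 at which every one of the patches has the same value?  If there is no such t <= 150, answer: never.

Simulating step by step:
t=0: [7, 114, 90, 25]  (not all equal)
t=1: [86, 79, 87, 75]  (not all equal)
t=2: [92, 88, 92, 86]  (not all equal)
t=3: [44, 62, 44, 61]  (not all equal)
t=4: [69, 58, 69, 57]  (not all equal)
t=5: [37, 32, 37, 31]  (not all equal)
t=6: [70, 67, 70, 67]  (not all equal)
t=7: [51, 49, 51, 49]  (not all equal)
t=8: [116, 115, 116, 115]  (not all equal)
t=9: [70, 70, 70, 70]  (all equal)

Answer: 9
Key observation: Synchronization is absorbing here: once all patches are equal they stay equal, and step 9 is the first all-equal step.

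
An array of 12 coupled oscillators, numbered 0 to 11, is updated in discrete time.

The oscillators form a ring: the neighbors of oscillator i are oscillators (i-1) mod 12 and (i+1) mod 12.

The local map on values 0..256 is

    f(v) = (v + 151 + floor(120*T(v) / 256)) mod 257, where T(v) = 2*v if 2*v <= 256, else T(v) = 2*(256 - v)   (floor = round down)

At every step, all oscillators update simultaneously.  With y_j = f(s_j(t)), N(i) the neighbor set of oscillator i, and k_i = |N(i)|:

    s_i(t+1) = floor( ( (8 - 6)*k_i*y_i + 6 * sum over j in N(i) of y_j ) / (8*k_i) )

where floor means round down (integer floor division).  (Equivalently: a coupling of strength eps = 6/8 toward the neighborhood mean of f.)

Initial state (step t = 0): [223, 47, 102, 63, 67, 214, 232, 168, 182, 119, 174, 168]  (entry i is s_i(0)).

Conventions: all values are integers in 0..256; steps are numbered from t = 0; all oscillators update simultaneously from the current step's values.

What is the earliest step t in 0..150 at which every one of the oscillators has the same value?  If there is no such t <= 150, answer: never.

Simulating step by step:
t=0: [223, 47, 102, 63, 67, 214, 232, 168, 182, 119, 174, 168]  (not all equal)
t=1: [181, 149, 119, 46, 66, 100, 146, 145, 136, 139, 136, 145]  (not all equal)
t=2: [143, 136, 174, 114, 127, 83, 122, 142, 142, 142, 142, 143]  (not all equal)
t=3: [142, 142, 132, 135, 98, 114, 106, 137, 142, 142, 142, 142]  (not all equal)
t=4: [142, 142, 142, 119, 116, 96, 120, 125, 142, 142, 142, 142]  (not all equal)
t=5: [142, 142, 135, 128, 106, 111, 112, 134, 139, 142, 142, 142]  (not all equal)
t=6: [142, 142, 142, 125, 118, 106, 121, 130, 142, 142, 142, 142]  (not all equal)
t=7: [142, 142, 139, 133, 118, 118, 122, 136, 142, 142, 142, 142]  (not all equal)
t=8: [142, 142, 142, 134, 129, 125, 131, 137, 142, 142, 142, 142]  (not all equal)
t=9: [142, 142, 142, 142, 139, 140, 139, 142, 142, 142, 142, 142]  (not all equal)
t=10: [142, 142, 142, 142, 142, 142, 142, 142, 142, 142, 142, 142]  (all equal)

Answer: 10
Key observation: Synchronization is absorbing here: once all oscillators are equal they stay equal, and step 10 is the first all-equal step.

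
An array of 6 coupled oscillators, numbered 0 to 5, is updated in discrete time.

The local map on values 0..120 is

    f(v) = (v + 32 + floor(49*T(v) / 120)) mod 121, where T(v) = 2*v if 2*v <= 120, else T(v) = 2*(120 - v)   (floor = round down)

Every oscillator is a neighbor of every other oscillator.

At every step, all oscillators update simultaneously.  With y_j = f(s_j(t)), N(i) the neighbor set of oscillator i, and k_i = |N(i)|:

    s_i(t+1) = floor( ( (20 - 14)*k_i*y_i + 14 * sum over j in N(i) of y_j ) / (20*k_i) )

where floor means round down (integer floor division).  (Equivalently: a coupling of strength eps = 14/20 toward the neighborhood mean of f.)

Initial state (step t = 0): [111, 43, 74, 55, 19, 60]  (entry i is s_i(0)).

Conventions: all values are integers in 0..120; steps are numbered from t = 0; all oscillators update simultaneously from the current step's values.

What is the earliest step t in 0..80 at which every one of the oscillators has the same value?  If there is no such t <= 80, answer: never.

Simulating step by step:
t=0: [111, 43, 74, 55, 19, 60]  (not all equal)
t=1: [40, 53, 39, 37, 46, 39]  (not all equal)
t=2: [90, 75, 90, 89, 92, 90]  (not all equal)
t=3: [24, 24, 24, 24, 24, 24]  (all equal)

Answer: 3
Key observation: Synchronization is absorbing here: once all oscillators are equal they stay equal, and step 3 is the first all-equal step.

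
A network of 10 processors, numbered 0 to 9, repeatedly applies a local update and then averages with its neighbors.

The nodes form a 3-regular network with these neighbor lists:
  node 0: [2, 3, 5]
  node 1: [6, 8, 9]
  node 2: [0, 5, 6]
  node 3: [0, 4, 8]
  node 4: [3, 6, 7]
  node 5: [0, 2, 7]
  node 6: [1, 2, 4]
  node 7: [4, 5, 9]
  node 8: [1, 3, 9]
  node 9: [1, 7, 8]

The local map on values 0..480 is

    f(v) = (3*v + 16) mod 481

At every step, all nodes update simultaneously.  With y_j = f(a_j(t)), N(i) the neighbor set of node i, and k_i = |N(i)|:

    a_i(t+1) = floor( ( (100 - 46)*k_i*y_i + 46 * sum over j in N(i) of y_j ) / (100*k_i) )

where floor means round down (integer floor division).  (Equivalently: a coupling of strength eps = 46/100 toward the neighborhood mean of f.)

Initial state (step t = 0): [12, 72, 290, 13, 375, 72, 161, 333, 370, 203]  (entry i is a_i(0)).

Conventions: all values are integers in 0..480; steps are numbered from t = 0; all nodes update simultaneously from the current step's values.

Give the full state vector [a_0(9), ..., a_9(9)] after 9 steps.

Simulating step by step:
t=0: [12, 72, 290, 13, 375, 72, 161, 333, 370, 203]
t=1: [134, 175, 265, 90, 115, 203, 134, 113, 154, 146]
t=2: [342, 239, 328, 347, 357, 246, 340, 338, 380, 382]
t=3: [105, 207, 85, 112, 103, 175, 103, 128, 188, 186]
t=4: [283, 163, 256, 305, 340, 186, 290, 289, 145, 150]
t=5: [337, 215, 298, 382, 232, 217, 280, 314, 387, 386]
t=6: [160, 220, 327, 186, 286, 249, 331, 354, 206, 248]
t=7: [70, 178, 71, 136, 251, 177, 120, 208, 169, 221]
t=8: [232, 131, 226, 314, 302, 129, 292, 170, 128, 148]
t=9: [292, 415, 275, 421, 381, 292, 384, 224, 422, 379]

Answer: [292, 415, 275, 421, 381, 292, 384, 224, 422, 379]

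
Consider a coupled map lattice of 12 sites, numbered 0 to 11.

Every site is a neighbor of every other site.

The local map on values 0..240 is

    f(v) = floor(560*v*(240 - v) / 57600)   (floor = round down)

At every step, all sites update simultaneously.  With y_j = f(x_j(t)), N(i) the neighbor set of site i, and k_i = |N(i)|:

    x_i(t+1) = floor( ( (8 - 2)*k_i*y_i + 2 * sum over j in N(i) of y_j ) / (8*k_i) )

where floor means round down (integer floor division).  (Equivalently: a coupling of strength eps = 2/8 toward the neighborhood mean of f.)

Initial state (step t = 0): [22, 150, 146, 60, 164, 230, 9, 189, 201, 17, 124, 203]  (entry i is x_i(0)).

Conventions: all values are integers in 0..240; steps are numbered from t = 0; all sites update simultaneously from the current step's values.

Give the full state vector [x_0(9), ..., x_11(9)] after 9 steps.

Simulating step by step:
t=0: [22, 150, 146, 60, 164, 230, 9, 189, 201, 17, 124, 203]
t=1: [56, 117, 119, 98, 110, 38, 37, 90, 77, 48, 123, 75]
t=2: [104, 132, 132, 130, 132, 85, 84, 127, 120, 96, 132, 119]
t=3: [136, 137, 137, 138, 137, 130, 129, 138, 138, 134, 137, 138]
t=4: [137, 137, 137, 136, 137, 138, 138, 136, 136, 137, 137, 136]
t=5: [136, 136, 136, 136, 136, 136, 136, 136, 136, 136, 136, 136]
t=6: [137, 137, 137, 137, 137, 137, 137, 137, 137, 137, 137, 137]
t=7: [137, 137, 137, 137, 137, 137, 137, 137, 137, 137, 137, 137]
t=8: [137, 137, 137, 137, 137, 137, 137, 137, 137, 137, 137, 137]
t=9: [137, 137, 137, 137, 137, 137, 137, 137, 137, 137, 137, 137]

Answer: [137, 137, 137, 137, 137, 137, 137, 137, 137, 137, 137, 137]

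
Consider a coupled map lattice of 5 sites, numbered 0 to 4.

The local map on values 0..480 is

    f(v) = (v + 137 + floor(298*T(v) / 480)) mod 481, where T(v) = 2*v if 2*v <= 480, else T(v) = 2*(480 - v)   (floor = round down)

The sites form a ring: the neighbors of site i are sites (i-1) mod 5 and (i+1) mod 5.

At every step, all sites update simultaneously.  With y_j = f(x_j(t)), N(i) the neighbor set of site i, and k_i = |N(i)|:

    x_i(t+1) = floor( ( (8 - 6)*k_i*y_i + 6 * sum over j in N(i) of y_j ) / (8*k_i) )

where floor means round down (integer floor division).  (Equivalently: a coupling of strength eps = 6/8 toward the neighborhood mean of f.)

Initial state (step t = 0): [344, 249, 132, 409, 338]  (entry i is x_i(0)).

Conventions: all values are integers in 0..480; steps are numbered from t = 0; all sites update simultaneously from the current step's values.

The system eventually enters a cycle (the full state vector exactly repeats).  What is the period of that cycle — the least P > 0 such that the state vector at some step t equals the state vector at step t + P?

Simulating step by step:
t=0: [344, 249, 132, 409, 338]
t=1: [177, 272, 237, 264, 162]
t=2: [89, 136, 187, 124, 94]
t=3: [379, 264, 339, 261, 368]
t=4: [171, 170, 183, 171, 171]
t=5: [38, 48, 45, 49, 39]
t=6: [231, 233, 243, 234, 231]
t=7: [174, 181, 182, 182, 175]
t=8: [52, 56, 62, 57, 52]
t=9: [256, 263, 266, 264, 257]
t=10: [188, 188, 187, 188, 189]
t=11: [77, 76, 76, 77, 77]
t=12: [308, 307, 307, 308, 309]
t=13: [177, 177, 177, 177, 177]
t=14: [52, 52, 52, 52, 52]
t=15: [253, 253, 253, 253, 253]
t=16: [190, 190, 190, 190, 190]
t=17: [81, 81, 81, 81, 81]
t=18: [318, 318, 318, 318, 318]
t=19: [175, 175, 175, 175, 175]
t=20: [48, 48, 48, 48, 48]
t=21: [244, 244, 244, 244, 244]
t=22: [193, 193, 193, 193, 193]
t=23: [88, 88, 88, 88, 88]
t=24: [334, 334, 334, 334, 334]
t=25: [171, 171, 171, 171, 171]
t=26: [39, 39, 39, 39, 39]
t=27: [224, 224, 224, 224, 224]
t=28: [158, 158, 158, 158, 158]
t=29: [10, 10, 10, 10, 10]
t=30: [159, 159, 159, 159, 159]
t=31: [12, 12, 12, 12, 12]
t=32: [163, 163, 163, 163, 163]
t=33: [21, 21, 21, 21, 21]
t=34: [184, 184, 184, 184, 184]
t=35: [68, 68, 68, 68, 68]
t=36: [289, 289, 289, 289, 289]
t=37: [182, 182, 182, 182, 182]
t=38: [63, 63, 63, 63, 63]
t=39: [278, 278, 278, 278, 278]
t=40: [184, 184, 184, 184, 184]

Answer: 6
Key observation: The state at step 34, [184, 184, 184, 184, 184], reappears at step 40 — and no state repeats earlier — so the cycle the system enters has period 6.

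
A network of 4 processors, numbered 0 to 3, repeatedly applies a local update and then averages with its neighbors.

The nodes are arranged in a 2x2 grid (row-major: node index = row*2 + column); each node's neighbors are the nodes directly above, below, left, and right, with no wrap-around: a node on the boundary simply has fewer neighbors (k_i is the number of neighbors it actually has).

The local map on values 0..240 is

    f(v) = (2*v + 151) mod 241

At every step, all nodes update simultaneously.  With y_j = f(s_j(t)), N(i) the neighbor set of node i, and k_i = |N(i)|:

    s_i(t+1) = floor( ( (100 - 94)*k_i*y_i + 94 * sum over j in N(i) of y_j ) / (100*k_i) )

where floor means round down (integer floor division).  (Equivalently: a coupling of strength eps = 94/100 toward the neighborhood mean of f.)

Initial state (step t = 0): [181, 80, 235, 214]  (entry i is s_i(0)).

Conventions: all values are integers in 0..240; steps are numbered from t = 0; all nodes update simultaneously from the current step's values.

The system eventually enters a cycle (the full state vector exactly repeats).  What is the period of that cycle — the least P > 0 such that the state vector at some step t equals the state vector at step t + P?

Answer: 24
Key observation: The state at step 95, [176, 58, 58, 176], reappears at step 119 — and no state repeats earlier — so the cycle the system enters has period 24.

Derivation:
t=0: [181, 80, 235, 214]
t=1: [100, 64, 68, 104]
t=2: [46, 109, 109, 46]
t=3: [120, 9, 9, 120]
t=4: [167, 151, 151, 167]
t=5: [199, 15, 15, 199]
t=6: [174, 73, 73, 174]
t=7: [53, 19, 19, 53]
t=8: [178, 26, 26, 178]
t=9: [192, 35, 35, 192]
t=10: [210, 63, 63, 210]
t=11: [39, 85, 85, 39]
t=12: [88, 220, 220, 88]
t=13: [107, 87, 87, 107]
t=14: [86, 121, 121, 86]
t=15: [147, 86, 86, 147]
t=16: [89, 196, 196, 89]
t=17: [62, 86, 86, 62]
t=18: [79, 36, 36, 79]
t=19: [213, 77, 77, 213]
t=20: [65, 93, 93, 65]
t=21: [92, 43, 43, 92]
t=22: [228, 102, 102, 228]
t=23: [114, 124, 124, 114]
t=24: [156, 139, 139, 156]
t=25: [190, 219, 219, 190]
t=26: [103, 52, 52, 103]
t=27: [20, 109, 109, 20]
t=28: [131, 187, 187, 131]
t=29: [50, 164, 164, 50]
t=30: [224, 23, 23, 224]
t=31: [192, 121, 121, 192]
t=32: [146, 58, 58, 146]
t=33: [36, 191, 191, 36]
t=34: [61, 212, 212, 61]
t=35: [89, 35, 35, 89]
t=36: [213, 95, 95, 213]
t=37: [99, 95, 95, 99]
t=38: [100, 107, 107, 100]
t=39: [123, 110, 110, 123]
t=40: [131, 154, 154, 131]
t=41: [215, 174, 174, 215]
t=42: [21, 94, 94, 21]
t=43: [103, 187, 187, 103]
t=44: [47, 111, 111, 47]
t=45: [124, 11, 11, 124]
t=46: [172, 158, 158, 172]
t=47: [213, 25, 25, 213]
t=48: [194, 101, 101, 194]
t=49: [108, 60, 60, 108]
t=50: [35, 120, 120, 35]
t=51: [154, 216, 216, 154]
t=52: [108, 210, 210, 108]
t=53: [91, 123, 123, 91]
t=54: [152, 95, 95, 152]
t=55: [106, 207, 207, 106]
t=56: [85, 119, 119, 85]
t=57: [143, 84, 84, 143]
t=58: [85, 188, 188, 85]
t=59: [47, 77, 77, 47]
t=60: [60, 7, 7, 60]
t=61: [156, 38, 38, 156]
t=62: [226, 222, 222, 226]
t=63: [113, 120, 120, 113]
t=64: [149, 136, 136, 149]
t=65: [183, 206, 206, 183]
t=66: [78, 37, 37, 78]
t=67: [215, 75, 75, 215]
t=68: [62, 96, 96, 62]
t=69: [97, 38, 38, 97]
t=70: [219, 111, 111, 219]
t=71: [130, 108, 108, 130]
t=72: [128, 167, 167, 128]
t=73: [12, 156, 156, 12]
t=74: [219, 177, 177, 219]
t=75: [28, 101, 101, 28]
t=76: [117, 201, 201, 117]
t=77: [75, 139, 139, 75]
t=78: [180, 67, 67, 180]
t=79: [43, 29, 29, 43]
t=80: [210, 235, 235, 210]
t=81: [136, 92, 92, 136]
t=82: [99, 176, 176, 99]
t=83: [26, 102, 102, 26]
t=84: [119, 197, 197, 119]
t=85: [68, 142, 142, 68]
t=86: [185, 54, 54, 185]
t=87: [19, 37, 37, 19]
t=88: [222, 191, 191, 222]
t=89: [54, 109, 109, 54]
t=90: [121, 24, 24, 121]
t=91: [196, 154, 154, 196]
t=92: [208, 70, 70, 208]
t=93: [52, 82, 82, 52]
t=94: [70, 17, 17, 70]
t=95: [176, 58, 58, 176]
t=96: [25, 21, 21, 25]
t=97: [193, 200, 200, 193]
t=98: [68, 55, 55, 68]
t=99: [21, 44, 44, 21]
t=100: [236, 195, 195, 236]
t=101: [63, 136, 136, 63]
t=102: [173, 44, 44, 173]
t=103: [225, 28, 28, 225]
t=104: [201, 124, 124, 201]
t=105: [152, 76, 76, 152]
t=106: [71, 204, 204, 71]
t=107: [75, 53, 53, 75]
t=108: [18, 57, 57, 18]
t=109: [33, 177, 177, 33]
t=110: [34, 205, 205, 34]
t=111: [87, 210, 210, 87]
t=112: [88, 84, 84, 88]
t=113: [78, 85, 85, 78]
t=114: [79, 66, 66, 79]
t=115: [43, 66, 66, 43]
t=116: [53, 225, 225, 53]
t=117: [112, 22, 22, 112]
t=118: [191, 137, 137, 191]
t=119: [176, 58, 58, 176]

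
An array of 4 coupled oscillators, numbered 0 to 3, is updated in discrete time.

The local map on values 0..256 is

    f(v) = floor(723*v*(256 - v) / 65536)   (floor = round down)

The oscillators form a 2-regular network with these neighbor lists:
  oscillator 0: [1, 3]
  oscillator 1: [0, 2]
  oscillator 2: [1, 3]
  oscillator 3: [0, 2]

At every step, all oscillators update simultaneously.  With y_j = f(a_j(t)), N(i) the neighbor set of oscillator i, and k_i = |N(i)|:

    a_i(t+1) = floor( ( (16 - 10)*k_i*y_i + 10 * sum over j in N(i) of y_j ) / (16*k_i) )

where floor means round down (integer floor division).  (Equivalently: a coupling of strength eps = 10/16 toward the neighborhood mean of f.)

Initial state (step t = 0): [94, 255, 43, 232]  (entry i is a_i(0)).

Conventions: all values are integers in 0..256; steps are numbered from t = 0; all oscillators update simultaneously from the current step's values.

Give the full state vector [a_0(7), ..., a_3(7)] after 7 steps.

Answer: [168, 168, 168, 168]

Derivation:
t=0: [94, 255, 43, 232]
t=1: [82, 84, 57, 106]
t=2: [163, 147, 151, 153]
t=3: [171, 172, 174, 171]
t=4: [159, 158, 158, 159]
t=5: [170, 170, 170, 170]
t=6: [161, 161, 161, 161]
t=7: [168, 168, 168, 168]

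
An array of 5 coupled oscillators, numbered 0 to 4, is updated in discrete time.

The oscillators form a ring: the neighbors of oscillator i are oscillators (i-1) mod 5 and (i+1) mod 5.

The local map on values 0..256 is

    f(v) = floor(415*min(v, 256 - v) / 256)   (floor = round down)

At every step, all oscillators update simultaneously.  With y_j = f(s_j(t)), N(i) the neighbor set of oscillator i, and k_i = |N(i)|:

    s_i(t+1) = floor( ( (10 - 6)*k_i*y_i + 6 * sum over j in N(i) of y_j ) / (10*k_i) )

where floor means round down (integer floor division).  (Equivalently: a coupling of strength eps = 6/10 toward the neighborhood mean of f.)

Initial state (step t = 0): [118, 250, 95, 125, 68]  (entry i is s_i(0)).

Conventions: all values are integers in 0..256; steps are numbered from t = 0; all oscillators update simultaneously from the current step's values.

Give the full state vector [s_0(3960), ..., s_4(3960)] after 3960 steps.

Simulating step by step:
t=0: [118, 250, 95, 125, 68]
t=1: [112, 107, 124, 160, 161]
t=2: [170, 183, 178, 168, 162]
t=3: [136, 126, 128, 140, 145]
t=4: [192, 201, 200, 191, 186]
t=5: [101, 93, 94, 102, 107]
t=6: [162, 154, 155, 163, 167]
t=7: [153, 160, 159, 152, 148]
t=8: [165, 158, 159, 166, 170]
t=9: [147, 154, 153, 146, 143]
t=10: [174, 168, 169, 175, 179]
t=11: [132, 138, 138, 131, 128]
t=12: [199, 194, 194, 200, 203]
t=13: [92, 97, 97, 91, 88]
t=14: [149, 154, 154, 148, 145]
t=15: [172, 167, 168, 173, 176]
t=16: [136, 141, 140, 134, 132]
t=17: [193, 189, 190, 195, 197]
t=18: [101, 105, 104, 99, 98]
t=19: [163, 167, 166, 161, 160]
t=20: [149, 146, 147, 151, 153]
t=21: [172, 175, 174, 170, 169]
t=22: [136, 132, 133, 137, 138]
t=23: [195, 198, 197, 193, 192]
t=24: [98, 95, 96, 100, 101]
t=25: [158, 155, 156, 160, 161]
t=26: [158, 161, 160, 156, 155]
t=27: [158, 155, 156, 160, 161]

Answer: [158, 161, 160, 156, 155]
Key observation: The state at step 25, [158, 155, 156, 160, 161], reappears at step 27: the system is in a cycle of period 2 from step 25 on.  Therefore the state at step 3960 equals the state at step 25 + ((3960 - 25) mod 2) = 26, which is [158, 161, 160, 156, 155].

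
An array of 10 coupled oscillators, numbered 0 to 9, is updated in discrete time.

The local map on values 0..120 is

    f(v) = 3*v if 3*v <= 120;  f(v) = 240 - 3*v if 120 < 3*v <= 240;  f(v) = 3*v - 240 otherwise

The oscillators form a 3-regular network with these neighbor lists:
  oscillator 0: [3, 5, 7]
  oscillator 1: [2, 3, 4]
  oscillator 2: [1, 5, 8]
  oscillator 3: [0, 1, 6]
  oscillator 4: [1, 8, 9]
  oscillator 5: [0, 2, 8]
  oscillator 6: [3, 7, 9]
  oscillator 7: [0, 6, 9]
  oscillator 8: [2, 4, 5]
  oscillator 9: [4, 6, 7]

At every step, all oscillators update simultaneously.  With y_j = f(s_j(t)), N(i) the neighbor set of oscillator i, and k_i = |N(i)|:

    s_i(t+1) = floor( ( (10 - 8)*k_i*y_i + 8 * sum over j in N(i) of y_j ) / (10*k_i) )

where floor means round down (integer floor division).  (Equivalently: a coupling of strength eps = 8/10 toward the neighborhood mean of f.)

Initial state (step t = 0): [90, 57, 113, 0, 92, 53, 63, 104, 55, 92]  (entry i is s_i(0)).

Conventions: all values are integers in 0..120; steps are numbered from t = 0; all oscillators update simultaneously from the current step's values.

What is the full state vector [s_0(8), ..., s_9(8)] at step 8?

Answer: [53, 83, 57, 54, 85, 43, 84, 65, 71, 93]

Derivation:
t=0: [90, 57, 113, 0, 92, 53, 63, 104, 55, 92]
t=1: [46, 49, 79, 40, 55, 70, 39, 45, 72, 49]
t=2: [88, 71, 39, 107, 71, 40, 108, 104, 33, 97]
t=3: [77, 65, 89, 52, 52, 88, 71, 56, 90, 59]
t=4: [49, 61, 31, 38, 53, 22, 63, 40, 42, 61]
t=5: [98, 88, 81, 76, 77, 93, 87, 77, 86, 78]
t=6: [26, 11, 22, 28, 14, 27, 11, 23, 17, 11]
t=7: [78, 57, 57, 55, 39, 68, 56, 52, 60, 45]
t=8: [53, 83, 57, 54, 85, 43, 84, 65, 71, 93]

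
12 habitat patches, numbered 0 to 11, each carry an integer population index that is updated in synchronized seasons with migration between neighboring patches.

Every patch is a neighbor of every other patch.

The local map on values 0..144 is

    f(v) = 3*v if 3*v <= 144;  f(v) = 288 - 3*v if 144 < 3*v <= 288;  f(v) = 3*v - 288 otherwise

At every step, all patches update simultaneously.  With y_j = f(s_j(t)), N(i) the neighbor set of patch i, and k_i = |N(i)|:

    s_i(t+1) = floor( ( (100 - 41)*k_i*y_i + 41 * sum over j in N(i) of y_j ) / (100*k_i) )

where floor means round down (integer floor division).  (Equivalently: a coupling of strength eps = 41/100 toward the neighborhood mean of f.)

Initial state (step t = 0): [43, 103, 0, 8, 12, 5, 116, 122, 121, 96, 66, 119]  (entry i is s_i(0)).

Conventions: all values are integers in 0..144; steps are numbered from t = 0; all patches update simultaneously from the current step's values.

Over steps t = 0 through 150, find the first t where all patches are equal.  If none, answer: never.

Answer: 39
Key observation: Synchronization is absorbing here: once all patches are equal they stay equal, and step 39 is the first all-equal step.

Derivation:
t=0: [43, 103, 0, 8, 12, 5, 116, 122, 121, 96, 66, 119]  (not all equal)
t=1: [93, 33, 22, 35, 42, 30, 55, 65, 63, 22, 71, 60]  (not all equal)
t=2: [44, 94, 75, 97, 109, 89, 107, 90, 94, 75, 80, 99]  (not all equal)
t=3: [89, 19, 51, 18, 37, 28, 34, 26, 19, 51, 42, 21]  (not all equal)
t=4: [49, 69, 112, 67, 99, 84, 94, 81, 69, 112, 107, 72]  (not all equal)
t=5: [103, 70, 52, 73, 30, 45, 28, 50, 70, 52, 43, 65]  (not all equal)
t=6: [55, 87, 116, 82, 93, 118, 90, 120, 87, 116, 115, 95]  (not all equal)
t=7: [89, 35, 54, 44, 25, 57, 30, 60, 35, 54, 52, 22]  (not all equal)
t=8: [56, 102, 114, 117, 86, 109, 94, 104, 102, 114, 117, 81]  (not all equal)
t=9: [86, 29, 49, 54, 36, 41, 23, 33, 29, 49, 54, 44]  (not all equal)
t=10: [63, 95, 125, 116, 106, 115, 85, 102, 95, 125, 116, 120]  (not all equal)
t=11: [77, 24, 70, 55, 39, 54, 40, 32, 24, 70, 55, 62]  (not all equal)
t=12: [74, 83, 86, 111, 108, 113, 109, 96, 83, 86, 111, 99]  (not all equal)
t=13: [52, 37, 32, 40, 35, 44, 37, 15, 37, 32, 40, 20]  (not all equal)
t=14: [119, 107, 99, 112, 104, 119, 107, 71, 107, 99, 112, 79]  (not all equal)
t=15: [56, 36, 23, 45, 31, 56, 36, 60, 36, 23, 45, 46]  (not all equal)
t=16: [115, 108, 87, 123, 100, 115, 108, 108, 108, 87, 123, 125]  (not all equal)
t=17: [52, 41, 36, 66, 27, 52, 41, 41, 41, 36, 66, 69]  (not all equal)
t=18: [121, 116, 108, 98, 93, 121, 116, 116, 116, 108, 98, 93]  (not all equal)
t=19: [59, 51, 38, 21, 23, 59, 51, 51, 51, 38, 21, 23]  (not all equal)
t=20: [108, 121, 109, 81, 84, 108, 121, 121, 121, 109, 81, 84]  (not all equal)
t=21: [42, 64, 44, 47, 42, 42, 64, 64, 64, 44, 47, 42]  (not all equal)
t=22: [123, 106, 126, 131, 123, 123, 106, 106, 106, 126, 131, 123]  (not all equal)
t=23: [75, 47, 80, 89, 75, 75, 47, 47, 47, 80, 89, 75]  (not all equal)
t=24: [70, 113, 62, 47, 70, 70, 113, 113, 113, 62, 47, 70]  (not all equal)
t=25: [80, 65, 93, 115, 80, 80, 65, 65, 65, 93, 115, 80]  (not all equal)
t=26: [52, 77, 30, 57, 52, 52, 77, 77, 77, 30, 57, 52]  (not all equal)
t=27: [116, 75, 93, 108, 116, 116, 75, 75, 75, 93, 108, 116]  (not all equal)
t=28: [54, 56, 26, 41, 54, 54, 56, 56, 56, 26, 41, 54]  (not all equal)
t=29: [121, 117, 94, 119, 121, 121, 117, 117, 117, 94, 119, 121]  (not all equal)
t=30: [67, 60, 29, 64, 67, 67, 60, 60, 60, 29, 64, 67]  (not all equal)
t=31: [90, 102, 90, 95, 90, 90, 102, 102, 102, 90, 95, 90]  (not all equal)
t=32: [16, 16, 16, 8, 16, 16, 16, 16, 16, 16, 8, 16]  (not all equal)
t=33: [46, 46, 46, 32, 46, 46, 46, 46, 46, 46, 32, 46]  (not all equal)
t=34: [134, 134, 134, 111, 134, 134, 134, 134, 134, 134, 111, 134]  (not all equal)
t=35: [108, 108, 108, 70, 108, 108, 108, 108, 108, 108, 70, 108]  (not all equal)
t=36: [39, 39, 39, 62, 39, 39, 39, 39, 39, 39, 62, 39]  (not all equal)
t=37: [115, 115, 115, 107, 115, 115, 115, 115, 115, 115, 107, 115]  (not all equal)
t=38: [55, 55, 55, 41, 55, 55, 55, 55, 55, 55, 41, 55]  (not all equal)
t=39: [123, 123, 123, 123, 123, 123, 123, 123, 123, 123, 123, 123]  (all equal)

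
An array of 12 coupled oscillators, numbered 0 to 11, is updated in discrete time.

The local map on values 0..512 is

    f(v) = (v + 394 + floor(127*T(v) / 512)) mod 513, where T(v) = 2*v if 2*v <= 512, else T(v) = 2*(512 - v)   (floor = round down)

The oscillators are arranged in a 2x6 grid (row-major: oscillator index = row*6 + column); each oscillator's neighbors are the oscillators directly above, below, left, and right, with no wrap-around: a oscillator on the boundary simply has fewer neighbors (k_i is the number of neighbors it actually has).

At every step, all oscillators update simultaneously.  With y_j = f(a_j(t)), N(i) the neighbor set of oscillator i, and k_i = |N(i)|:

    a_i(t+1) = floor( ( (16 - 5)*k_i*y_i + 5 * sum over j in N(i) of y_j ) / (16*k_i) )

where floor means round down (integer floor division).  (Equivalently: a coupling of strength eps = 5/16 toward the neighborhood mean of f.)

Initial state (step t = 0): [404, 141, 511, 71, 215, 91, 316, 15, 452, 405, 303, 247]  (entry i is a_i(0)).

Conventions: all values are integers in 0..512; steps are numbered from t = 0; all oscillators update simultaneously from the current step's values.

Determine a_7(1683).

Answer: a_7(1683) = 271
Key observation: The state at step 14, [271, 271, 271, 271, 271, 271, 271, 271, 271, 271, 271, 271], reappears at step 15: the system is in a cycle of period 1 from step 14 on.  Therefore the state at step 1683 equals the state at step 14 + ((1683 - 14) mod 1) = 14, which is [271, 271, 271, 271, 271, 271, 271, 271, 271, 271, 271, 271].

Derivation:
t=0: [404, 141, 511, 71, 215, 91, 316, 15, 452, 405, 303, 247]
t=1: [292, 181, 368, 440, 222, 82, 319, 363, 368, 352, 279, 219]
t=2: [263, 199, 306, 332, 212, 67, 296, 297, 318, 313, 265, 186]
t=3: [255, 209, 279, 288, 246, 395, 281, 274, 292, 290, 251, 228]
t=4: [253, 217, 267, 276, 261, 303, 273, 265, 280, 278, 254, 244]
t=5: [252, 223, 263, 272, 268, 277, 269, 262, 274, 273, 261, 254]
t=6: [253, 229, 262, 271, 270, 271, 267, 262, 271, 271, 266, 263]
t=7: [254, 235, 263, 270, 270, 270, 267, 263, 270, 270, 269, 267]
t=8: [257, 242, 264, 270, 270, 270, 267, 263, 270, 270, 270, 269]
t=9: [261, 250, 266, 270, 271, 270, 267, 265, 270, 271, 270, 270]
t=10: [264, 258, 267, 270, 271, 271, 268, 267, 270, 271, 271, 271]
t=11: [267, 266, 269, 270, 271, 271, 269, 268, 270, 271, 271, 271]
t=12: [269, 269, 270, 270, 271, 271, 269, 270, 270, 271, 271, 271]
t=13: [270, 270, 270, 271, 271, 271, 270, 270, 271, 271, 271, 271]
t=14: [271, 271, 271, 271, 271, 271, 271, 271, 271, 271, 271, 271]
t=15: [271, 271, 271, 271, 271, 271, 271, 271, 271, 271, 271, 271]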